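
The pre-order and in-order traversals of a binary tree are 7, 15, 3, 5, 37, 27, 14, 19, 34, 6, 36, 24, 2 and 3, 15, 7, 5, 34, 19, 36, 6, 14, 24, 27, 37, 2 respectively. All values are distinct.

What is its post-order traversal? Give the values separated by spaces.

3 15 34 36 6 19 24 14 27 2 37 5 7

The first element of pre-order is the root; it splits in-order into left and right subtrees.
Root 7: left subtree has 2 nodes {3, 15}, right has 10 {5, 34, 19, 36, 6, 14, 24, 27, 37, 2}.
  Root 15: left subtree has 1 node {3}, right has 0 { }.
  Root 5: left subtree has 0 nodes { }, right has 9 {34, 19, 36, 6, 14, 24, 27, 37, 2}.
    Root 37: left subtree has 7 nodes {34, 19, 36, 6, 14, 24, 27}, right has 1 {2}.
      Root 27: left subtree has 6 nodes {34, 19, 36, 6, 14, 24}, right has 0 { }.
        Root 14: left subtree has 4 nodes {34, 19, 36, 6}, right has 1 {24}.
          Root 19: left subtree has 1 node {34}, right has 2 {36, 6}.
            Root 6: left subtree has 1 node {36}, right has 0 { }.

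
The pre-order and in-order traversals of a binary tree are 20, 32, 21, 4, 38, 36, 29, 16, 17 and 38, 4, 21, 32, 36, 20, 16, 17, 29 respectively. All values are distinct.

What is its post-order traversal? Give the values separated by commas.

The first element of pre-order is the root; it splits in-order into left and right subtrees.
Root 20: left subtree has 5 nodes {38, 4, 21, 32, 36}, right has 3 {16, 17, 29}.
  Root 32: left subtree has 3 nodes {38, 4, 21}, right has 1 {36}.
    Root 21: left subtree has 2 nodes {38, 4}, right has 0 { }.
      Root 4: left subtree has 1 node {38}, right has 0 { }.
  Root 29: left subtree has 2 nodes {16, 17}, right has 0 { }.
    Root 16: left subtree has 0 nodes { }, right has 1 {17}.

38, 4, 21, 36, 32, 17, 16, 29, 20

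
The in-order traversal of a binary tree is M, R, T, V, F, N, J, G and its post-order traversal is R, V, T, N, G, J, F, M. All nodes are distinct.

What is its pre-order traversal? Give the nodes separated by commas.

The last element of post-order is the root; it splits in-order into left and right subtrees.
Root M: left subtree has 0 nodes { }, right has 7 {R, T, V, F, N, J, G}.
  Root F: left subtree has 3 nodes {R, T, V}, right has 3 {N, J, G}.
    Root T: left subtree has 1 node {R}, right has 1 {V}.
    Root J: left subtree has 1 node {N}, right has 1 {G}.

M, F, T, R, V, J, N, G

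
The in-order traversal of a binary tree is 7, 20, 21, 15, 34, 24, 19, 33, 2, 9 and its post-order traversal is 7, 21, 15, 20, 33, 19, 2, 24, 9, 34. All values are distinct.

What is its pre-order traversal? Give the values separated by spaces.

34 20 7 15 21 9 24 2 19 33

The last element of post-order is the root; it splits in-order into left and right subtrees.
Root 34: left subtree has 4 nodes {7, 20, 21, 15}, right has 5 {24, 19, 33, 2, 9}.
  Root 20: left subtree has 1 node {7}, right has 2 {21, 15}.
    Root 15: left subtree has 1 node {21}, right has 0 { }.
  Root 9: left subtree has 4 nodes {24, 19, 33, 2}, right has 0 { }.
    Root 24: left subtree has 0 nodes { }, right has 3 {19, 33, 2}.
      Root 2: left subtree has 2 nodes {19, 33}, right has 0 { }.
        Root 19: left subtree has 0 nodes { }, right has 1 {33}.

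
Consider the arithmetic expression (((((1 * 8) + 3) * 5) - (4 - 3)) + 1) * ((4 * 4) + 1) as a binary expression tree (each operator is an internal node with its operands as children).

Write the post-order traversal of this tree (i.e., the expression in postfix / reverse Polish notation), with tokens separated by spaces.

Post-order on an expression tree gives postfix notation: for each operator, emit left operand, right operand, then the operator.

1 8 * 3 + 5 * 4 3 - - 1 + 4 4 * 1 + *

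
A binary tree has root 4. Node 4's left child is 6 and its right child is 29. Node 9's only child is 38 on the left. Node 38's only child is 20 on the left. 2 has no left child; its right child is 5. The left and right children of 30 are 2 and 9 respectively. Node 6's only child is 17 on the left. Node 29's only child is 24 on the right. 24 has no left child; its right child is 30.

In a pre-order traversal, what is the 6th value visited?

Pre-order visits the node, then its left subtree, then its right subtree.
Visit 4.
At 4: go left to 6.
  Visit 6.
  At 6: go left to 17.
    17 is a leaf — visit 17.
  At 6: no right child.
At 4: go right to 29.
  Visit 29.
  At 29: no left child.
  At 29: go right to 24.
    Visit 24.
    At 24: no left child.
    At 24: go right to 30.
      Visit 30.
      At 30: go left to 2.
        Visit 2.
        At 2: no left child.
        At 2: go right to 5.
          5 is a leaf — visit 5.
      At 30: go right to 9.
        Visit 9.
        At 9: go left to 38.
          Visit 38.
          At 38: go left to 20.
            20 is a leaf — visit 20.
          At 38: no right child.
        At 9: no right child.
Full pre-order sequence: 4, 6, 17, 29, 24, 30, 2, 5, 9, 38, 20.

30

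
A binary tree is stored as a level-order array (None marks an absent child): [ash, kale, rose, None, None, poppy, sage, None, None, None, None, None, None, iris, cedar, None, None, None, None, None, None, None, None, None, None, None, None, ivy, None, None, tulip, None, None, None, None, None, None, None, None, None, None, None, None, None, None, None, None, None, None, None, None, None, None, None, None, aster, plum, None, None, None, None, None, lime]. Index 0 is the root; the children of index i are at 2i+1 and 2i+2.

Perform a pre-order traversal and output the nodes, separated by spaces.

ash kale rose poppy sage iris ivy aster plum cedar tulip lime

Pre-order visits the node, then its left subtree, then its right subtree.
Visit ash.
At ash: go left to kale.
  kale is a leaf — visit kale.
At ash: go right to rose.
  Visit rose.
  At rose: go left to poppy.
    poppy is a leaf — visit poppy.
  At rose: go right to sage.
    Visit sage.
    At sage: go left to iris.
      Visit iris.
      At iris: go left to ivy.
        Visit ivy.
        At ivy: go left to aster.
          aster is a leaf — visit aster.
        At ivy: go right to plum.
          plum is a leaf — visit plum.
      At iris: no right child.
    At sage: go right to cedar.
      Visit cedar.
      At cedar: no left child.
      At cedar: go right to tulip.
        Visit tulip.
        At tulip: no left child.
        At tulip: go right to lime.
          lime is a leaf — visit lime.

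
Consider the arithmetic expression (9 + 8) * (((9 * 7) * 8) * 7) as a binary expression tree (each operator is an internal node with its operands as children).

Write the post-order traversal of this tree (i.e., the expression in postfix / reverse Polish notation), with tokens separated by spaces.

9 8 + 9 7 * 8 * 7 * *

Post-order on an expression tree gives postfix notation: for each operator, emit left operand, right operand, then the operator.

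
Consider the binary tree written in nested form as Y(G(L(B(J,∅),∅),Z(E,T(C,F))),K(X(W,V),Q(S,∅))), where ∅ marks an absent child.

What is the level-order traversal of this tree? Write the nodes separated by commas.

Y, G, K, L, Z, X, Q, B, E, T, W, V, S, J, C, F

Level-order visits nodes level by level from the root, left to right within each level.
Level 0: Y
Level 1: G, K
Level 2: L, Z, X, Q
Level 3: B, E, T, W, V, S
Level 4: J, C, F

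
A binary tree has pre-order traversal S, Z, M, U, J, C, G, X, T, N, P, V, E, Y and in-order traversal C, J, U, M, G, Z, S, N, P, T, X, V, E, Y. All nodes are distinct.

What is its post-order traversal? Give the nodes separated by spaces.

C J U G M Z P N T Y E V X S

The first element of pre-order is the root; it splits in-order into left and right subtrees.
Root S: left subtree has 6 nodes {C, J, U, M, G, Z}, right has 7 {N, P, T, X, V, E, Y}.
  Root Z: left subtree has 5 nodes {C, J, U, M, G}, right has 0 { }.
    Root M: left subtree has 3 nodes {C, J, U}, right has 1 {G}.
      Root U: left subtree has 2 nodes {C, J}, right has 0 { }.
        Root J: left subtree has 1 node {C}, right has 0 { }.
  Root X: left subtree has 3 nodes {N, P, T}, right has 3 {V, E, Y}.
    Root T: left subtree has 2 nodes {N, P}, right has 0 { }.
      Root N: left subtree has 0 nodes { }, right has 1 {P}.
    Root V: left subtree has 0 nodes { }, right has 2 {E, Y}.
      Root E: left subtree has 0 nodes { }, right has 1 {Y}.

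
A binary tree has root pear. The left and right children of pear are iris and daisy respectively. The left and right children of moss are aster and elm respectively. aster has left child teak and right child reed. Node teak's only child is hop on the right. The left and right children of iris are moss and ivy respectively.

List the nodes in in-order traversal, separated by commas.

teak, hop, aster, reed, moss, elm, iris, ivy, pear, daisy

In-order visits the left subtree, then the node, then the right subtree.
At pear: go left to iris.
  At iris: go left to moss.
    At moss: go left to aster.
      At aster: go left to teak.
        At teak: no left child.
        Visit teak.
        At teak: go right to hop.
          hop is a leaf — visit hop.
      Visit aster.
      At aster: go right to reed.
        reed is a leaf — visit reed.
    Visit moss.
    At moss: go right to elm.
      elm is a leaf — visit elm.
  Visit iris.
  At iris: go right to ivy.
    ivy is a leaf — visit ivy.
Visit pear.
At pear: go right to daisy.
  daisy is a leaf — visit daisy.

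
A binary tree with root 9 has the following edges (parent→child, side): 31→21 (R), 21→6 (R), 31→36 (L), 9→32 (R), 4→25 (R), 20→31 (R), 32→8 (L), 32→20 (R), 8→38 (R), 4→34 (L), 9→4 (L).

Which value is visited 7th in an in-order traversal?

In-order visits the left subtree, then the node, then the right subtree.
At 9: go left to 4.
  At 4: go left to 34.
    34 is a leaf — visit 34.
  Visit 4.
  At 4: go right to 25.
    25 is a leaf — visit 25.
Visit 9.
At 9: go right to 32.
  At 32: go left to 8.
    At 8: no left child.
    Visit 8.
    At 8: go right to 38.
      38 is a leaf — visit 38.
  Visit 32.
  At 32: go right to 20.
    At 20: no left child.
    Visit 20.
    At 20: go right to 31.
      At 31: go left to 36.
        36 is a leaf — visit 36.
      Visit 31.
      At 31: go right to 21.
        At 21: no left child.
        Visit 21.
        At 21: go right to 6.
          6 is a leaf — visit 6.
Full in-order sequence: 34, 4, 25, 9, 8, 38, 32, 20, 36, 31, 21, 6.

32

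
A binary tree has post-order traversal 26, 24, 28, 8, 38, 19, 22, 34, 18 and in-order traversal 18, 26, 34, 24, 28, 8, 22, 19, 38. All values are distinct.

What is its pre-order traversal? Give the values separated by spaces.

The last element of post-order is the root; it splits in-order into left and right subtrees.
Root 18: left subtree has 0 nodes { }, right has 8 {26, 34, 24, 28, 8, 22, 19, 38}.
  Root 34: left subtree has 1 node {26}, right has 6 {24, 28, 8, 22, 19, 38}.
    Root 22: left subtree has 3 nodes {24, 28, 8}, right has 2 {19, 38}.
      Root 8: left subtree has 2 nodes {24, 28}, right has 0 { }.
        Root 28: left subtree has 1 node {24}, right has 0 { }.
      Root 19: left subtree has 0 nodes { }, right has 1 {38}.

18 34 26 22 8 28 24 19 38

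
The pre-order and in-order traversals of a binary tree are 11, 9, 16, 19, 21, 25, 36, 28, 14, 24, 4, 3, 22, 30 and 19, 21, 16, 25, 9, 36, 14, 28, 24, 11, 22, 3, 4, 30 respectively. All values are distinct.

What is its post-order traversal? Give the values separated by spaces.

21 19 25 16 14 24 28 36 9 22 3 30 4 11

The first element of pre-order is the root; it splits in-order into left and right subtrees.
Root 11: left subtree has 9 nodes {19, 21, 16, 25, 9, 36, 14, 28, 24}, right has 4 {22, 3, 4, 30}.
  Root 9: left subtree has 4 nodes {19, 21, 16, 25}, right has 4 {36, 14, 28, 24}.
    Root 16: left subtree has 2 nodes {19, 21}, right has 1 {25}.
      Root 19: left subtree has 0 nodes { }, right has 1 {21}.
    Root 36: left subtree has 0 nodes { }, right has 3 {14, 28, 24}.
      Root 28: left subtree has 1 node {14}, right has 1 {24}.
  Root 4: left subtree has 2 nodes {22, 3}, right has 1 {30}.
    Root 3: left subtree has 1 node {22}, right has 0 { }.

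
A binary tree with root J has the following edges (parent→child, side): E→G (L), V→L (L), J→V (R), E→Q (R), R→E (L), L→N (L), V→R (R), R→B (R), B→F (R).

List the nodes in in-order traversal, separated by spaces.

In-order visits the left subtree, then the node, then the right subtree.
At J: no left child.
Visit J.
At J: go right to V.
  At V: go left to L.
    At L: go left to N.
      N is a leaf — visit N.
    Visit L.
    At L: no right child.
  Visit V.
  At V: go right to R.
    At R: go left to E.
      At E: go left to G.
        G is a leaf — visit G.
      Visit E.
      At E: go right to Q.
        Q is a leaf — visit Q.
    Visit R.
    At R: go right to B.
      At B: no left child.
      Visit B.
      At B: go right to F.
        F is a leaf — visit F.

J N L V G E Q R B F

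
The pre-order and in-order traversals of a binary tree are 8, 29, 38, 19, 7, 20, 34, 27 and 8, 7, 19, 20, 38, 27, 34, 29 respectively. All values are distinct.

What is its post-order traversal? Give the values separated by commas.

7, 20, 19, 27, 34, 38, 29, 8

The first element of pre-order is the root; it splits in-order into left and right subtrees.
Root 8: left subtree has 0 nodes { }, right has 7 {7, 19, 20, 38, 27, 34, 29}.
  Root 29: left subtree has 6 nodes {7, 19, 20, 38, 27, 34}, right has 0 { }.
    Root 38: left subtree has 3 nodes {7, 19, 20}, right has 2 {27, 34}.
      Root 19: left subtree has 1 node {7}, right has 1 {20}.
      Root 34: left subtree has 1 node {27}, right has 0 { }.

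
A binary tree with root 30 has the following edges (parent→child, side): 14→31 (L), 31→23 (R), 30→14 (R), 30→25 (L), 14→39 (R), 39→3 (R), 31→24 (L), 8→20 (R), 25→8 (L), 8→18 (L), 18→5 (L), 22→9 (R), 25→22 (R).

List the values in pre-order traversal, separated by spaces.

Pre-order visits the node, then its left subtree, then its right subtree.
Visit 30.
At 30: go left to 25.
  Visit 25.
  At 25: go left to 8.
    Visit 8.
    At 8: go left to 18.
      Visit 18.
      At 18: go left to 5.
        5 is a leaf — visit 5.
      At 18: no right child.
    At 8: go right to 20.
      20 is a leaf — visit 20.
  At 25: go right to 22.
    Visit 22.
    At 22: no left child.
    At 22: go right to 9.
      9 is a leaf — visit 9.
At 30: go right to 14.
  Visit 14.
  At 14: go left to 31.
    Visit 31.
    At 31: go left to 24.
      24 is a leaf — visit 24.
    At 31: go right to 23.
      23 is a leaf — visit 23.
  At 14: go right to 39.
    Visit 39.
    At 39: no left child.
    At 39: go right to 3.
      3 is a leaf — visit 3.

30 25 8 18 5 20 22 9 14 31 24 23 39 3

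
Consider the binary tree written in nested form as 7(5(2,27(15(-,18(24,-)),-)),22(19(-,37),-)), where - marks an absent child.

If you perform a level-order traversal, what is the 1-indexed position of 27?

5

Level-order visits nodes level by level from the root, left to right within each level.
Level 0: 7
Level 1: 5, 22
Level 2: 2, 27, 19
Level 3: 15, 37
Level 4: 18
Level 5: 24
Full level-order sequence: 7, 5, 22, 2, 27, 19, 15, 37, 18, 24.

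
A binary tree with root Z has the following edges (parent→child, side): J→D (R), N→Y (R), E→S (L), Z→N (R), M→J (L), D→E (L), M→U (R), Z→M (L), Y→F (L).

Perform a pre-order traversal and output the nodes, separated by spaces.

Pre-order visits the node, then its left subtree, then its right subtree.
Visit Z.
At Z: go left to M.
  Visit M.
  At M: go left to J.
    Visit J.
    At J: no left child.
    At J: go right to D.
      Visit D.
      At D: go left to E.
        Visit E.
        At E: go left to S.
          S is a leaf — visit S.
        At E: no right child.
      At D: no right child.
  At M: go right to U.
    U is a leaf — visit U.
At Z: go right to N.
  Visit N.
  At N: no left child.
  At N: go right to Y.
    Visit Y.
    At Y: go left to F.
      F is a leaf — visit F.
    At Y: no right child.

Z M J D E S U N Y F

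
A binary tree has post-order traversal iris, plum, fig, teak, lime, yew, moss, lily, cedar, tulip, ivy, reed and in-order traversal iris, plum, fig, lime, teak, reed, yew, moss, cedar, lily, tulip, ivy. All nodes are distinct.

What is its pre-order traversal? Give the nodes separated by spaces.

reed lime fig plum iris teak ivy tulip cedar moss yew lily

The last element of post-order is the root; it splits in-order into left and right subtrees.
Root reed: left subtree has 5 nodes {iris, plum, fig, lime, teak}, right has 6 {yew, moss, cedar, lily, tulip, ivy}.
  Root lime: left subtree has 3 nodes {iris, plum, fig}, right has 1 {teak}.
    Root fig: left subtree has 2 nodes {iris, plum}, right has 0 { }.
      Root plum: left subtree has 1 node {iris}, right has 0 { }.
  Root ivy: left subtree has 5 nodes {yew, moss, cedar, lily, tulip}, right has 0 { }.
    Root tulip: left subtree has 4 nodes {yew, moss, cedar, lily}, right has 0 { }.
      Root cedar: left subtree has 2 nodes {yew, moss}, right has 1 {lily}.
        Root moss: left subtree has 1 node {yew}, right has 0 { }.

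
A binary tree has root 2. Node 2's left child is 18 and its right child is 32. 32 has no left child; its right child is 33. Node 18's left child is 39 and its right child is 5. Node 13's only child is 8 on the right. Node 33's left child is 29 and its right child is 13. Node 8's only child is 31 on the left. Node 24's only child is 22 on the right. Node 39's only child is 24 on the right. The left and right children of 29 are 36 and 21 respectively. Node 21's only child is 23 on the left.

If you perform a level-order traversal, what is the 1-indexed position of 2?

1

Level-order visits nodes level by level from the root, left to right within each level.
Level 0: 2
Level 1: 18, 32
Level 2: 39, 5, 33
Level 3: 24, 29, 13
Level 4: 22, 36, 21, 8
Level 5: 23, 31
Full level-order sequence: 2, 18, 32, 39, 5, 33, 24, 29, 13, 22, 36, 21, 8, 23, 31.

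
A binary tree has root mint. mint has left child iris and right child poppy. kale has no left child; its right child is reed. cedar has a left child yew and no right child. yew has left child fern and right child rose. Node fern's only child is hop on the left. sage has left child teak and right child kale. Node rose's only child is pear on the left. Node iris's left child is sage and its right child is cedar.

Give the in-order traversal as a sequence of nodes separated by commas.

In-order visits the left subtree, then the node, then the right subtree.
At mint: go left to iris.
  At iris: go left to sage.
    At sage: go left to teak.
      teak is a leaf — visit teak.
    Visit sage.
    At sage: go right to kale.
      At kale: no left child.
      Visit kale.
      At kale: go right to reed.
        reed is a leaf — visit reed.
  Visit iris.
  At iris: go right to cedar.
    At cedar: go left to yew.
      At yew: go left to fern.
        At fern: go left to hop.
          hop is a leaf — visit hop.
        Visit fern.
        At fern: no right child.
      Visit yew.
      At yew: go right to rose.
        At rose: go left to pear.
          pear is a leaf — visit pear.
        Visit rose.
        At rose: no right child.
    Visit cedar.
    At cedar: no right child.
Visit mint.
At mint: go right to poppy.
  poppy is a leaf — visit poppy.

teak, sage, kale, reed, iris, hop, fern, yew, pear, rose, cedar, mint, poppy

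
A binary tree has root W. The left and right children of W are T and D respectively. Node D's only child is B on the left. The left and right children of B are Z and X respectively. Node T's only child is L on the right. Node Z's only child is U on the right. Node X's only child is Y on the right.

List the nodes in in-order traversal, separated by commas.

T, L, W, Z, U, B, X, Y, D

In-order visits the left subtree, then the node, then the right subtree.
At W: go left to T.
  At T: no left child.
  Visit T.
  At T: go right to L.
    L is a leaf — visit L.
Visit W.
At W: go right to D.
  At D: go left to B.
    At B: go left to Z.
      At Z: no left child.
      Visit Z.
      At Z: go right to U.
        U is a leaf — visit U.
    Visit B.
    At B: go right to X.
      At X: no left child.
      Visit X.
      At X: go right to Y.
        Y is a leaf — visit Y.
  Visit D.
  At D: no right child.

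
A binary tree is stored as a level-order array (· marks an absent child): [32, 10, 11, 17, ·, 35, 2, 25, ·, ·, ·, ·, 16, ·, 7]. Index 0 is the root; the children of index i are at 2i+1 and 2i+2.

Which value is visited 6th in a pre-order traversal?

35

Pre-order visits the node, then its left subtree, then its right subtree.
Visit 32.
At 32: go left to 10.
  Visit 10.
  At 10: go left to 17.
    Visit 17.
    At 17: go left to 25.
      25 is a leaf — visit 25.
    At 17: no right child.
  At 10: no right child.
At 32: go right to 11.
  Visit 11.
  At 11: go left to 35.
    Visit 35.
    At 35: no left child.
    At 35: go right to 16.
      16 is a leaf — visit 16.
  At 11: go right to 2.
    Visit 2.
    At 2: no left child.
    At 2: go right to 7.
      7 is a leaf — visit 7.
Full pre-order sequence: 32, 10, 17, 25, 11, 35, 16, 2, 7.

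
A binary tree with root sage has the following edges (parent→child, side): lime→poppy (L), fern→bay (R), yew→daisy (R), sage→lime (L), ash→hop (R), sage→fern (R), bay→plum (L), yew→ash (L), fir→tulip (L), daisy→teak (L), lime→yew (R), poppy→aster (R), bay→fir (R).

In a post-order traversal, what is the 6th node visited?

daisy

Post-order visits the left subtree, then the right subtree, then the node.
At sage: go left to lime.
  At lime: go left to poppy.
    At poppy: no left child.
    At poppy: go right to aster.
      aster is a leaf — visit aster.
    Visit poppy.
  At lime: go right to yew.
    At yew: go left to ash.
      At ash: no left child.
      At ash: go right to hop.
        hop is a leaf — visit hop.
      Visit ash.
    At yew: go right to daisy.
      At daisy: go left to teak.
        teak is a leaf — visit teak.
      At daisy: no right child.
      Visit daisy.
    Visit yew.
  Visit lime.
At sage: go right to fern.
  At fern: no left child.
  At fern: go right to bay.
    At bay: go left to plum.
      plum is a leaf — visit plum.
    At bay: go right to fir.
      At fir: go left to tulip.
        tulip is a leaf — visit tulip.
      At fir: no right child.
      Visit fir.
    Visit bay.
  Visit fern.
Visit sage.
Full post-order sequence: aster, poppy, hop, ash, teak, daisy, yew, lime, plum, tulip, fir, bay, fern, sage.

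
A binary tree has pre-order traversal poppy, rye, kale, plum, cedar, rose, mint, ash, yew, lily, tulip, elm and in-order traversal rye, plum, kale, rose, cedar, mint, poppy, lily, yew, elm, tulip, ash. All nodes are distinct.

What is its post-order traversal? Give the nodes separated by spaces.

plum rose mint cedar kale rye lily elm tulip yew ash poppy

The first element of pre-order is the root; it splits in-order into left and right subtrees.
Root poppy: left subtree has 6 nodes {rye, plum, kale, rose, cedar, mint}, right has 5 {lily, yew, elm, tulip, ash}.
  Root rye: left subtree has 0 nodes { }, right has 5 {plum, kale, rose, cedar, mint}.
    Root kale: left subtree has 1 node {plum}, right has 3 {rose, cedar, mint}.
      Root cedar: left subtree has 1 node {rose}, right has 1 {mint}.
  Root ash: left subtree has 4 nodes {lily, yew, elm, tulip}, right has 0 { }.
    Root yew: left subtree has 1 node {lily}, right has 2 {elm, tulip}.
      Root tulip: left subtree has 1 node {elm}, right has 0 { }.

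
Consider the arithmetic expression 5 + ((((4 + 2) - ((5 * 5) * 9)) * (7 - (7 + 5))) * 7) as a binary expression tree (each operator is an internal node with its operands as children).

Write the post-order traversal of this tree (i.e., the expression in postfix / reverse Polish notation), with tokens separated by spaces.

5 4 2 + 5 5 * 9 * - 7 7 5 + - * 7 * +

Post-order on an expression tree gives postfix notation: for each operator, emit left operand, right operand, then the operator.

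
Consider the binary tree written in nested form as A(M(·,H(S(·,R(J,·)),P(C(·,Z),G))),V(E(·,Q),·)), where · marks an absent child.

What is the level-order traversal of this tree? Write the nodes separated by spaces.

A M V H E S P Q R C G J Z

Level-order visits nodes level by level from the root, left to right within each level.
Level 0: A
Level 1: M, V
Level 2: H, E
Level 3: S, P, Q
Level 4: R, C, G
Level 5: J, Z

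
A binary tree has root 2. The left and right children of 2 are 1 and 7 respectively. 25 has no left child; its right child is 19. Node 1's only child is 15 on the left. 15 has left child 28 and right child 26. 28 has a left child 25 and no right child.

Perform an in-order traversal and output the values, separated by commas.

25, 19, 28, 15, 26, 1, 2, 7

In-order visits the left subtree, then the node, then the right subtree.
At 2: go left to 1.
  At 1: go left to 15.
    At 15: go left to 28.
      At 28: go left to 25.
        At 25: no left child.
        Visit 25.
        At 25: go right to 19.
          19 is a leaf — visit 19.
      Visit 28.
      At 28: no right child.
    Visit 15.
    At 15: go right to 26.
      26 is a leaf — visit 26.
  Visit 1.
  At 1: no right child.
Visit 2.
At 2: go right to 7.
  7 is a leaf — visit 7.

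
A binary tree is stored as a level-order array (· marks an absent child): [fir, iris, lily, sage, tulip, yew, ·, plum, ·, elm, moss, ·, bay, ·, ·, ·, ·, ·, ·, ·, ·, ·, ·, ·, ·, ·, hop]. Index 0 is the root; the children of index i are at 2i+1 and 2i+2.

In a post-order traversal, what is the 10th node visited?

Post-order visits the left subtree, then the right subtree, then the node.
At fir: go left to iris.
  At iris: go left to sage.
    At sage: go left to plum.
      plum is a leaf — visit plum.
    At sage: no right child.
    Visit sage.
  At iris: go right to tulip.
    At tulip: go left to elm.
      elm is a leaf — visit elm.
    At tulip: go right to moss.
      moss is a leaf — visit moss.
    Visit tulip.
  Visit iris.
At fir: go right to lily.
  At lily: go left to yew.
    At yew: no left child.
    At yew: go right to bay.
      At bay: no left child.
      At bay: go right to hop.
        hop is a leaf — visit hop.
      Visit bay.
    Visit yew.
  At lily: no right child.
  Visit lily.
Visit fir.
Full post-order sequence: plum, sage, elm, moss, tulip, iris, hop, bay, yew, lily, fir.

lily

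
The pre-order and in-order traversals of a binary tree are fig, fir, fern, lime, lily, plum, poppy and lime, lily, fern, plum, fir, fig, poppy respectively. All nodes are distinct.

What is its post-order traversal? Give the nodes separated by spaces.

The first element of pre-order is the root; it splits in-order into left and right subtrees.
Root fig: left subtree has 5 nodes {lime, lily, fern, plum, fir}, right has 1 {poppy}.
  Root fir: left subtree has 4 nodes {lime, lily, fern, plum}, right has 0 { }.
    Root fern: left subtree has 2 nodes {lime, lily}, right has 1 {plum}.
      Root lime: left subtree has 0 nodes { }, right has 1 {lily}.

lily lime plum fern fir poppy fig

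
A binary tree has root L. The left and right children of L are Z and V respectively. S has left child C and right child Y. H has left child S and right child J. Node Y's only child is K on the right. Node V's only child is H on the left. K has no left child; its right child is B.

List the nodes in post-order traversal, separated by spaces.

Z C B K Y S J H V L

Post-order visits the left subtree, then the right subtree, then the node.
At L: go left to Z.
  Z is a leaf — visit Z.
At L: go right to V.
  At V: go left to H.
    At H: go left to S.
      At S: go left to C.
        C is a leaf — visit C.
      At S: go right to Y.
        At Y: no left child.
        At Y: go right to K.
          At K: no left child.
          At K: go right to B.
            B is a leaf — visit B.
          Visit K.
        Visit Y.
      Visit S.
    At H: go right to J.
      J is a leaf — visit J.
    Visit H.
  At V: no right child.
  Visit V.
Visit L.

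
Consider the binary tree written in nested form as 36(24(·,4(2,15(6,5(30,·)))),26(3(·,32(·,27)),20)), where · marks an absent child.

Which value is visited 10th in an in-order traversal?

In-order visits the left subtree, then the node, then the right subtree.
At 36: go left to 24.
  At 24: no left child.
  Visit 24.
  At 24: go right to 4.
    At 4: go left to 2.
      2 is a leaf — visit 2.
    Visit 4.
    At 4: go right to 15.
      At 15: go left to 6.
        6 is a leaf — visit 6.
      Visit 15.
      At 15: go right to 5.
        At 5: go left to 30.
          30 is a leaf — visit 30.
        Visit 5.
        At 5: no right child.
Visit 36.
At 36: go right to 26.
  At 26: go left to 3.
    At 3: no left child.
    Visit 3.
    At 3: go right to 32.
      At 32: no left child.
      Visit 32.
      At 32: go right to 27.
        27 is a leaf — visit 27.
  Visit 26.
  At 26: go right to 20.
    20 is a leaf — visit 20.
Full in-order sequence: 24, 2, 4, 6, 15, 30, 5, 36, 3, 32, 27, 26, 20.

32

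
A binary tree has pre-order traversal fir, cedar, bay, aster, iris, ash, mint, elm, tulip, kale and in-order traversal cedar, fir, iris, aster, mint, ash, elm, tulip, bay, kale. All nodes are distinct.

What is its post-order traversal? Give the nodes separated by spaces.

The first element of pre-order is the root; it splits in-order into left and right subtrees.
Root fir: left subtree has 1 node {cedar}, right has 8 {iris, aster, mint, ash, elm, tulip, bay, kale}.
  Root bay: left subtree has 6 nodes {iris, aster, mint, ash, elm, tulip}, right has 1 {kale}.
    Root aster: left subtree has 1 node {iris}, right has 4 {mint, ash, elm, tulip}.
      Root ash: left subtree has 1 node {mint}, right has 2 {elm, tulip}.
        Root elm: left subtree has 0 nodes { }, right has 1 {tulip}.

cedar iris mint tulip elm ash aster kale bay fir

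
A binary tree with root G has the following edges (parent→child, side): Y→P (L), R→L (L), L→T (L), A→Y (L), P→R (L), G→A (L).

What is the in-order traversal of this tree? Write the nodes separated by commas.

T, L, R, P, Y, A, G

In-order visits the left subtree, then the node, then the right subtree.
At G: go left to A.
  At A: go left to Y.
    At Y: go left to P.
      At P: go left to R.
        At R: go left to L.
          At L: go left to T.
            T is a leaf — visit T.
          Visit L.
          At L: no right child.
        Visit R.
        At R: no right child.
      Visit P.
      At P: no right child.
    Visit Y.
    At Y: no right child.
  Visit A.
  At A: no right child.
Visit G.
At G: no right child.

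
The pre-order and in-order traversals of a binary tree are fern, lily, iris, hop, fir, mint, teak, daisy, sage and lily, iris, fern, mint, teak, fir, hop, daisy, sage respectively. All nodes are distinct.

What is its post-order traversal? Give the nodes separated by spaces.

iris lily teak mint fir sage daisy hop fern

The first element of pre-order is the root; it splits in-order into left and right subtrees.
Root fern: left subtree has 2 nodes {lily, iris}, right has 6 {mint, teak, fir, hop, daisy, sage}.
  Root lily: left subtree has 0 nodes { }, right has 1 {iris}.
  Root hop: left subtree has 3 nodes {mint, teak, fir}, right has 2 {daisy, sage}.
    Root fir: left subtree has 2 nodes {mint, teak}, right has 0 { }.
      Root mint: left subtree has 0 nodes { }, right has 1 {teak}.
    Root daisy: left subtree has 0 nodes { }, right has 1 {sage}.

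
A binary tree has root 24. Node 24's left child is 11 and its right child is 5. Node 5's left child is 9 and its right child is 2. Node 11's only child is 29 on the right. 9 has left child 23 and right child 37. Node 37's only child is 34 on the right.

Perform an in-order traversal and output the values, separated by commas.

In-order visits the left subtree, then the node, then the right subtree.
At 24: go left to 11.
  At 11: no left child.
  Visit 11.
  At 11: go right to 29.
    29 is a leaf — visit 29.
Visit 24.
At 24: go right to 5.
  At 5: go left to 9.
    At 9: go left to 23.
      23 is a leaf — visit 23.
    Visit 9.
    At 9: go right to 37.
      At 37: no left child.
      Visit 37.
      At 37: go right to 34.
        34 is a leaf — visit 34.
  Visit 5.
  At 5: go right to 2.
    2 is a leaf — visit 2.

11, 29, 24, 23, 9, 37, 34, 5, 2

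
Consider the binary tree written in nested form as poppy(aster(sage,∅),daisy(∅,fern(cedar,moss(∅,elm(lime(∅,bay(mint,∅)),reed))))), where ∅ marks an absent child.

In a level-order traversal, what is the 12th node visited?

mint

Level-order visits nodes level by level from the root, left to right within each level.
Level 0: poppy
Level 1: aster, daisy
Level 2: sage, fern
Level 3: cedar, moss
Level 4: elm
Level 5: lime, reed
Level 6: bay
Level 7: mint
Full level-order sequence: poppy, aster, daisy, sage, fern, cedar, moss, elm, lime, reed, bay, mint.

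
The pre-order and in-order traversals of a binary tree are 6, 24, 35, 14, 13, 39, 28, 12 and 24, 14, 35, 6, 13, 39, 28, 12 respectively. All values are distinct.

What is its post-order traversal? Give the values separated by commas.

14, 35, 24, 12, 28, 39, 13, 6

The first element of pre-order is the root; it splits in-order into left and right subtrees.
Root 6: left subtree has 3 nodes {24, 14, 35}, right has 4 {13, 39, 28, 12}.
  Root 24: left subtree has 0 nodes { }, right has 2 {14, 35}.
    Root 35: left subtree has 1 node {14}, right has 0 { }.
  Root 13: left subtree has 0 nodes { }, right has 3 {39, 28, 12}.
    Root 39: left subtree has 0 nodes { }, right has 2 {28, 12}.
      Root 28: left subtree has 0 nodes { }, right has 1 {12}.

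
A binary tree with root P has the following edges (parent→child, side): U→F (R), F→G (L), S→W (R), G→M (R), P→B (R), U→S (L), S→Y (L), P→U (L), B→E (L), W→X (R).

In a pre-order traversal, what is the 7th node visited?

Pre-order visits the node, then its left subtree, then its right subtree.
Visit P.
At P: go left to U.
  Visit U.
  At U: go left to S.
    Visit S.
    At S: go left to Y.
      Y is a leaf — visit Y.
    At S: go right to W.
      Visit W.
      At W: no left child.
      At W: go right to X.
        X is a leaf — visit X.
  At U: go right to F.
    Visit F.
    At F: go left to G.
      Visit G.
      At G: no left child.
      At G: go right to M.
        M is a leaf — visit M.
    At F: no right child.
At P: go right to B.
  Visit B.
  At B: go left to E.
    E is a leaf — visit E.
  At B: no right child.
Full pre-order sequence: P, U, S, Y, W, X, F, G, M, B, E.

F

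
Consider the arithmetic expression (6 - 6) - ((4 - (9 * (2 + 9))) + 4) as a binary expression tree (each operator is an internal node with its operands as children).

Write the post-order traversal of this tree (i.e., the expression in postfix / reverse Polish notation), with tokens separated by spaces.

6 6 - 4 9 2 9 + * - 4 + -

Post-order on an expression tree gives postfix notation: for each operator, emit left operand, right operand, then the operator.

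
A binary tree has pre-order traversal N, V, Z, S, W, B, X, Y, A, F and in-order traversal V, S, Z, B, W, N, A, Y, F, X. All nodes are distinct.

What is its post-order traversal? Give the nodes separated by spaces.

The first element of pre-order is the root; it splits in-order into left and right subtrees.
Root N: left subtree has 5 nodes {V, S, Z, B, W}, right has 4 {A, Y, F, X}.
  Root V: left subtree has 0 nodes { }, right has 4 {S, Z, B, W}.
    Root Z: left subtree has 1 node {S}, right has 2 {B, W}.
      Root W: left subtree has 1 node {B}, right has 0 { }.
  Root X: left subtree has 3 nodes {A, Y, F}, right has 0 { }.
    Root Y: left subtree has 1 node {A}, right has 1 {F}.

S B W Z V A F Y X N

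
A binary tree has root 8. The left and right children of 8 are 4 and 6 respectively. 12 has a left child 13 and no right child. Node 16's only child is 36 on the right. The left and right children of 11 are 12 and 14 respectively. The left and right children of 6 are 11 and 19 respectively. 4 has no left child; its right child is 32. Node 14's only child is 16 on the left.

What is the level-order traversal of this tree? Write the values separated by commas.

8, 4, 6, 32, 11, 19, 12, 14, 13, 16, 36

Level-order visits nodes level by level from the root, left to right within each level.
Level 0: 8
Level 1: 4, 6
Level 2: 32, 11, 19
Level 3: 12, 14
Level 4: 13, 16
Level 5: 36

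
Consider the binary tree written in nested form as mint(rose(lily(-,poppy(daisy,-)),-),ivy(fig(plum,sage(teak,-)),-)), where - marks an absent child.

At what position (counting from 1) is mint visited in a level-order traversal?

Level-order visits nodes level by level from the root, left to right within each level.
Level 0: mint
Level 1: rose, ivy
Level 2: lily, fig
Level 3: poppy, plum, sage
Level 4: daisy, teak
Full level-order sequence: mint, rose, ivy, lily, fig, poppy, plum, sage, daisy, teak.

1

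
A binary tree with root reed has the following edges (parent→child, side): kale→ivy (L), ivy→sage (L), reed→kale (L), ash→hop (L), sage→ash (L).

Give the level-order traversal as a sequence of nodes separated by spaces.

reed kale ivy sage ash hop

Level-order visits nodes level by level from the root, left to right within each level.
Level 0: reed
Level 1: kale
Level 2: ivy
Level 3: sage
Level 4: ash
Level 5: hop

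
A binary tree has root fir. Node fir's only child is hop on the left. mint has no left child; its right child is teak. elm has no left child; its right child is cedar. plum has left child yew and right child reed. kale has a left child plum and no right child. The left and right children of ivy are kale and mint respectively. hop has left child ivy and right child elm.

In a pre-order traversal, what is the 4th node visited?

Pre-order visits the node, then its left subtree, then its right subtree.
Visit fir.
At fir: go left to hop.
  Visit hop.
  At hop: go left to ivy.
    Visit ivy.
    At ivy: go left to kale.
      Visit kale.
      At kale: go left to plum.
        Visit plum.
        At plum: go left to yew.
          yew is a leaf — visit yew.
        At plum: go right to reed.
          reed is a leaf — visit reed.
      At kale: no right child.
    At ivy: go right to mint.
      Visit mint.
      At mint: no left child.
      At mint: go right to teak.
        teak is a leaf — visit teak.
  At hop: go right to elm.
    Visit elm.
    At elm: no left child.
    At elm: go right to cedar.
      cedar is a leaf — visit cedar.
At fir: no right child.
Full pre-order sequence: fir, hop, ivy, kale, plum, yew, reed, mint, teak, elm, cedar.

kale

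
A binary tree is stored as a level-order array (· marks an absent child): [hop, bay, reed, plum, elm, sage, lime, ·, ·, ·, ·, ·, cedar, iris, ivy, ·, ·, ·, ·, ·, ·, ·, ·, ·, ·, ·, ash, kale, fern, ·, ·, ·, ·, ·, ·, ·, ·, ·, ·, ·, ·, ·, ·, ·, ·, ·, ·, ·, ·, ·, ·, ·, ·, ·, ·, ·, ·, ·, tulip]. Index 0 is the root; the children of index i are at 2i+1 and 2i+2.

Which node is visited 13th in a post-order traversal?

Post-order visits the left subtree, then the right subtree, then the node.
At hop: go left to bay.
  At bay: go left to plum.
    plum is a leaf — visit plum.
  At bay: go right to elm.
    elm is a leaf — visit elm.
  Visit bay.
At hop: go right to reed.
  At reed: go left to sage.
    At sage: no left child.
    At sage: go right to cedar.
      At cedar: no left child.
      At cedar: go right to ash.
        ash is a leaf — visit ash.
      Visit cedar.
    Visit sage.
  At reed: go right to lime.
    At lime: go left to iris.
      At iris: go left to kale.
        kale is a leaf — visit kale.
      At iris: go right to fern.
        At fern: no left child.
        At fern: go right to tulip.
          tulip is a leaf — visit tulip.
        Visit fern.
      Visit iris.
    At lime: go right to ivy.
      ivy is a leaf — visit ivy.
    Visit lime.
  Visit reed.
Visit hop.
Full post-order sequence: plum, elm, bay, ash, cedar, sage, kale, tulip, fern, iris, ivy, lime, reed, hop.

reed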